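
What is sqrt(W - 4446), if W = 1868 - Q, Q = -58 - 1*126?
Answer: 3*I*sqrt(266) ≈ 48.929*I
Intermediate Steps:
Q = -184 (Q = -58 - 126 = -184)
W = 2052 (W = 1868 - 1*(-184) = 1868 + 184 = 2052)
sqrt(W - 4446) = sqrt(2052 - 4446) = sqrt(-2394) = 3*I*sqrt(266)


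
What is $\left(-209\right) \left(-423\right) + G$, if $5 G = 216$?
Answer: $\frac{442251}{5} \approx 88450.0$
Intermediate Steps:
$G = \frac{216}{5}$ ($G = \frac{1}{5} \cdot 216 = \frac{216}{5} \approx 43.2$)
$\left(-209\right) \left(-423\right) + G = \left(-209\right) \left(-423\right) + \frac{216}{5} = 88407 + \frac{216}{5} = \frac{442251}{5}$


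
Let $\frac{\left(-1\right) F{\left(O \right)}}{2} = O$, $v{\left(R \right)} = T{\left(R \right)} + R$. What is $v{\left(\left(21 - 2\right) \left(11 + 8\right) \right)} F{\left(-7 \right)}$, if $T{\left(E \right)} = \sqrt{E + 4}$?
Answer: $5054 + 14 \sqrt{365} \approx 5321.5$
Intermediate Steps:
$T{\left(E \right)} = \sqrt{4 + E}$
$v{\left(R \right)} = R + \sqrt{4 + R}$ ($v{\left(R \right)} = \sqrt{4 + R} + R = R + \sqrt{4 + R}$)
$F{\left(O \right)} = - 2 O$
$v{\left(\left(21 - 2\right) \left(11 + 8\right) \right)} F{\left(-7 \right)} = \left(\left(21 - 2\right) \left(11 + 8\right) + \sqrt{4 + \left(21 - 2\right) \left(11 + 8\right)}\right) \left(\left(-2\right) \left(-7\right)\right) = \left(19 \cdot 19 + \sqrt{4 + 19 \cdot 19}\right) 14 = \left(361 + \sqrt{4 + 361}\right) 14 = \left(361 + \sqrt{365}\right) 14 = 5054 + 14 \sqrt{365}$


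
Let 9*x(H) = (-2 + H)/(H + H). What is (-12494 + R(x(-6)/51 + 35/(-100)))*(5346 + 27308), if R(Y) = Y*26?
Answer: -2810973335609/6885 ≈ -4.0827e+8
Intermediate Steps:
x(H) = (-2 + H)/(18*H) (x(H) = ((-2 + H)/(H + H))/9 = ((-2 + H)/((2*H)))/9 = ((-2 + H)*(1/(2*H)))/9 = ((-2 + H)/(2*H))/9 = (-2 + H)/(18*H))
R(Y) = 26*Y
(-12494 + R(x(-6)/51 + 35/(-100)))*(5346 + 27308) = (-12494 + 26*(((1/18)*(-2 - 6)/(-6))/51 + 35/(-100)))*(5346 + 27308) = (-12494 + 26*(((1/18)*(-⅙)*(-8))*(1/51) + 35*(-1/100)))*32654 = (-12494 + 26*((2/27)*(1/51) - 7/20))*32654 = (-12494 + 26*(2/1377 - 7/20))*32654 = (-12494 + 26*(-9599/27540))*32654 = (-12494 - 124787/13770)*32654 = -172167167/13770*32654 = -2810973335609/6885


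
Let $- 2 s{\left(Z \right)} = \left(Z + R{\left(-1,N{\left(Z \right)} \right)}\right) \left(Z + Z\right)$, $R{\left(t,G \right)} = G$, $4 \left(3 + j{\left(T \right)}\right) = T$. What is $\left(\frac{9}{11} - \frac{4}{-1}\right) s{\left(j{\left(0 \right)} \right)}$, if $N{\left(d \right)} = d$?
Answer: $- \frac{954}{11} \approx -86.727$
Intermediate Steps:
$j{\left(T \right)} = -3 + \frac{T}{4}$
$s{\left(Z \right)} = - 2 Z^{2}$ ($s{\left(Z \right)} = - \frac{\left(Z + Z\right) \left(Z + Z\right)}{2} = - \frac{2 Z 2 Z}{2} = - \frac{4 Z^{2}}{2} = - 2 Z^{2}$)
$\left(\frac{9}{11} - \frac{4}{-1}\right) s{\left(j{\left(0 \right)} \right)} = \left(\frac{9}{11} - \frac{4}{-1}\right) \left(- 2 \left(-3 + \frac{1}{4} \cdot 0\right)^{2}\right) = \left(9 \cdot \frac{1}{11} - -4\right) \left(- 2 \left(-3 + 0\right)^{2}\right) = \left(\frac{9}{11} + 4\right) \left(- 2 \left(-3\right)^{2}\right) = \frac{53 \left(\left(-2\right) 9\right)}{11} = \frac{53}{11} \left(-18\right) = - \frac{954}{11}$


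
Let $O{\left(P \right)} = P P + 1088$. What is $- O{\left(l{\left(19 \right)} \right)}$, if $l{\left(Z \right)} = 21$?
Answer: $-1529$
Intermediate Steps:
$O{\left(P \right)} = 1088 + P^{2}$ ($O{\left(P \right)} = P^{2} + 1088 = 1088 + P^{2}$)
$- O{\left(l{\left(19 \right)} \right)} = - (1088 + 21^{2}) = - (1088 + 441) = \left(-1\right) 1529 = -1529$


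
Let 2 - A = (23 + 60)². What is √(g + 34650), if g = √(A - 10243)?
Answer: √(34650 + I*√17130) ≈ 186.15 + 0.3516*I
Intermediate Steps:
A = -6887 (A = 2 - (23 + 60)² = 2 - 1*83² = 2 - 1*6889 = 2 - 6889 = -6887)
g = I*√17130 (g = √(-6887 - 10243) = √(-17130) = I*√17130 ≈ 130.88*I)
√(g + 34650) = √(I*√17130 + 34650) = √(34650 + I*√17130)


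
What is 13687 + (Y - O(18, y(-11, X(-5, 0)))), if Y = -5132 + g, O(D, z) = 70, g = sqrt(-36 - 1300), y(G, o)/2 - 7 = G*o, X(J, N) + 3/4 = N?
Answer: 8485 + 2*I*sqrt(334) ≈ 8485.0 + 36.551*I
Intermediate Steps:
X(J, N) = -3/4 + N
y(G, o) = 14 + 2*G*o (y(G, o) = 14 + 2*(G*o) = 14 + 2*G*o)
g = 2*I*sqrt(334) (g = sqrt(-1336) = 2*I*sqrt(334) ≈ 36.551*I)
Y = -5132 + 2*I*sqrt(334) ≈ -5132.0 + 36.551*I
13687 + (Y - O(18, y(-11, X(-5, 0)))) = 13687 + ((-5132 + 2*I*sqrt(334)) - 1*70) = 13687 + ((-5132 + 2*I*sqrt(334)) - 70) = 13687 + (-5202 + 2*I*sqrt(334)) = 8485 + 2*I*sqrt(334)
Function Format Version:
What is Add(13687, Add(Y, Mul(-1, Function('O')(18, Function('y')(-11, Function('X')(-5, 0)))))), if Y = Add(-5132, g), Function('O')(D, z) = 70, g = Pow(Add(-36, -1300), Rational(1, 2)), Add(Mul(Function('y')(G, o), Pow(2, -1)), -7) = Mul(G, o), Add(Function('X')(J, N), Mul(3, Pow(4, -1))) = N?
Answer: Add(8485, Mul(2, I, Pow(334, Rational(1, 2)))) ≈ Add(8485.0, Mul(36.551, I))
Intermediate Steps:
Function('X')(J, N) = Add(Rational(-3, 4), N)
Function('y')(G, o) = Add(14, Mul(2, G, o)) (Function('y')(G, o) = Add(14, Mul(2, Mul(G, o))) = Add(14, Mul(2, G, o)))
g = Mul(2, I, Pow(334, Rational(1, 2))) (g = Pow(-1336, Rational(1, 2)) = Mul(2, I, Pow(334, Rational(1, 2))) ≈ Mul(36.551, I))
Y = Add(-5132, Mul(2, I, Pow(334, Rational(1, 2)))) ≈ Add(-5132.0, Mul(36.551, I))
Add(13687, Add(Y, Mul(-1, Function('O')(18, Function('y')(-11, Function('X')(-5, 0)))))) = Add(13687, Add(Add(-5132, Mul(2, I, Pow(334, Rational(1, 2)))), Mul(-1, 70))) = Add(13687, Add(Add(-5132, Mul(2, I, Pow(334, Rational(1, 2)))), -70)) = Add(13687, Add(-5202, Mul(2, I, Pow(334, Rational(1, 2))))) = Add(8485, Mul(2, I, Pow(334, Rational(1, 2))))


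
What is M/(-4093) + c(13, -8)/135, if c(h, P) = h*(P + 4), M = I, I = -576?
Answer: -135076/552555 ≈ -0.24446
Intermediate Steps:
M = -576
c(h, P) = h*(4 + P)
M/(-4093) + c(13, -8)/135 = -576/(-4093) + (13*(4 - 8))/135 = -576*(-1/4093) + (13*(-4))*(1/135) = 576/4093 - 52*1/135 = 576/4093 - 52/135 = -135076/552555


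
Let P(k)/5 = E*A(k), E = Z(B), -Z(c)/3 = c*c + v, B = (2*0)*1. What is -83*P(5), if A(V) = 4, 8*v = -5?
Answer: -6225/2 ≈ -3112.5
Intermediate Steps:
v = -5/8 (v = (⅛)*(-5) = -5/8 ≈ -0.62500)
B = 0 (B = 0*1 = 0)
Z(c) = 15/8 - 3*c² (Z(c) = -3*(c*c - 5/8) = -3*(c² - 5/8) = -3*(-5/8 + c²) = 15/8 - 3*c²)
E = 15/8 (E = 15/8 - 3*0² = 15/8 - 3*0 = 15/8 + 0 = 15/8 ≈ 1.8750)
P(k) = 75/2 (P(k) = 5*((15/8)*4) = 5*(15/2) = 75/2)
-83*P(5) = -83*75/2 = -6225/2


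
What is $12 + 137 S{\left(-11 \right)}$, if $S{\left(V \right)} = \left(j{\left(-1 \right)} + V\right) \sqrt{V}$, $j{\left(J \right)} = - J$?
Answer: $12 - 1370 i \sqrt{11} \approx 12.0 - 4543.8 i$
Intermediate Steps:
$S{\left(V \right)} = \sqrt{V} \left(1 + V\right)$ ($S{\left(V \right)} = \left(\left(-1\right) \left(-1\right) + V\right) \sqrt{V} = \left(1 + V\right) \sqrt{V} = \sqrt{V} \left(1 + V\right)$)
$12 + 137 S{\left(-11 \right)} = 12 + 137 \sqrt{-11} \left(1 - 11\right) = 12 + 137 i \sqrt{11} \left(-10\right) = 12 + 137 \left(- 10 i \sqrt{11}\right) = 12 - 1370 i \sqrt{11}$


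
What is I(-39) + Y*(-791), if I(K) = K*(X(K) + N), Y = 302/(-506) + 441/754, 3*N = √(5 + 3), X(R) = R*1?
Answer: 291953273/190762 - 26*√2 ≈ 1493.7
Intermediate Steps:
X(R) = R
N = 2*√2/3 (N = √(5 + 3)/3 = √8/3 = (2*√2)/3 = 2*√2/3 ≈ 0.94281)
Y = -2281/190762 (Y = 302*(-1/506) + 441*(1/754) = -151/253 + 441/754 = -2281/190762 ≈ -0.011957)
I(K) = K*(K + 2*√2/3)
I(-39) + Y*(-791) = (⅓)*(-39)*(2*√2 + 3*(-39)) - 2281/190762*(-791) = (⅓)*(-39)*(2*√2 - 117) + 1804271/190762 = (⅓)*(-39)*(-117 + 2*√2) + 1804271/190762 = (1521 - 26*√2) + 1804271/190762 = 291953273/190762 - 26*√2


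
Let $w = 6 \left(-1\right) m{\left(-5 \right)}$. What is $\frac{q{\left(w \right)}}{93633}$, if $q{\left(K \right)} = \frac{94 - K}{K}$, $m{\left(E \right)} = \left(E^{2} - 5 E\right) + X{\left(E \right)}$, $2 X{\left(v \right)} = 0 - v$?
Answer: $- \frac{409}{29494395} \approx -1.3867 \cdot 10^{-5}$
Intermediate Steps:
$X{\left(v \right)} = - \frac{v}{2}$ ($X{\left(v \right)} = \frac{0 - v}{2} = \frac{\left(-1\right) v}{2} = - \frac{v}{2}$)
$m{\left(E \right)} = E^{2} - \frac{11 E}{2}$ ($m{\left(E \right)} = \left(E^{2} - 5 E\right) - \frac{E}{2} = E^{2} - \frac{11 E}{2}$)
$w = -315$ ($w = 6 \left(-1\right) \frac{1}{2} \left(-5\right) \left(-11 + 2 \left(-5\right)\right) = - 6 \cdot \frac{1}{2} \left(-5\right) \left(-11 - 10\right) = - 6 \cdot \frac{1}{2} \left(-5\right) \left(-21\right) = \left(-6\right) \frac{105}{2} = -315$)
$q{\left(K \right)} = \frac{94 - K}{K}$
$\frac{q{\left(w \right)}}{93633} = \frac{\frac{1}{-315} \left(94 - -315\right)}{93633} = - \frac{94 + 315}{315} \cdot \frac{1}{93633} = \left(- \frac{1}{315}\right) 409 \cdot \frac{1}{93633} = \left(- \frac{409}{315}\right) \frac{1}{93633} = - \frac{409}{29494395}$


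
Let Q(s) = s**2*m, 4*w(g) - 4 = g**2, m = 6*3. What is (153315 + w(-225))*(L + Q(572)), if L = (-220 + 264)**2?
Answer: 977783685868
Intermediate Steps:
m = 18
w(g) = 1 + g**2/4
Q(s) = 18*s**2 (Q(s) = s**2*18 = 18*s**2)
L = 1936 (L = 44**2 = 1936)
(153315 + w(-225))*(L + Q(572)) = (153315 + (1 + (1/4)*(-225)**2))*(1936 + 18*572**2) = (153315 + (1 + (1/4)*50625))*(1936 + 18*327184) = (153315 + (1 + 50625/4))*(1936 + 5889312) = (153315 + 50629/4)*5891248 = (663889/4)*5891248 = 977783685868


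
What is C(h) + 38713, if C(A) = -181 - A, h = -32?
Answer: 38564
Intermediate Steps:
C(h) + 38713 = (-181 - 1*(-32)) + 38713 = (-181 + 32) + 38713 = -149 + 38713 = 38564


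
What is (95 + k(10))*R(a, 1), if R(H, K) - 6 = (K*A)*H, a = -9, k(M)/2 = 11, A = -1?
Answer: 1755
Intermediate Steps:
k(M) = 22 (k(M) = 2*11 = 22)
R(H, K) = 6 - H*K (R(H, K) = 6 + (K*(-1))*H = 6 + (-K)*H = 6 - H*K)
(95 + k(10))*R(a, 1) = (95 + 22)*(6 - 1*(-9)*1) = 117*(6 + 9) = 117*15 = 1755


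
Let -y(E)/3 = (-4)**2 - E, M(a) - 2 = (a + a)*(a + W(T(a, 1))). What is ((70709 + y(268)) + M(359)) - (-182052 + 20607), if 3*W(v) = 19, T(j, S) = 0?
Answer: 1485664/3 ≈ 4.9522e+5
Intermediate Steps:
W(v) = 19/3 (W(v) = (1/3)*19 = 19/3)
M(a) = 2 + 2*a*(19/3 + a) (M(a) = 2 + (a + a)*(a + 19/3) = 2 + (2*a)*(19/3 + a) = 2 + 2*a*(19/3 + a))
y(E) = -48 + 3*E (y(E) = -3*((-4)**2 - E) = -3*(16 - E) = -48 + 3*E)
((70709 + y(268)) + M(359)) - (-182052 + 20607) = ((70709 + (-48 + 3*268)) + (2 + 2*359**2 + (38/3)*359)) - (-182052 + 20607) = ((70709 + (-48 + 804)) + (2 + 2*128881 + 13642/3)) - 1*(-161445) = ((70709 + 756) + (2 + 257762 + 13642/3)) + 161445 = (71465 + 786934/3) + 161445 = 1001329/3 + 161445 = 1485664/3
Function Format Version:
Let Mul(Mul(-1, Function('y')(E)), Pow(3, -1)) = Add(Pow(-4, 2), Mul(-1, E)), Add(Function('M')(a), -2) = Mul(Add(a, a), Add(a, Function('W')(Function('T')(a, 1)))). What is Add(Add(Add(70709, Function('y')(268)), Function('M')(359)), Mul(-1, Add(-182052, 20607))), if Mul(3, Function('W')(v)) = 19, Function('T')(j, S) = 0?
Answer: Rational(1485664, 3) ≈ 4.9522e+5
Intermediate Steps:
Function('W')(v) = Rational(19, 3) (Function('W')(v) = Mul(Rational(1, 3), 19) = Rational(19, 3))
Function('M')(a) = Add(2, Mul(2, a, Add(Rational(19, 3), a))) (Function('M')(a) = Add(2, Mul(Add(a, a), Add(a, Rational(19, 3)))) = Add(2, Mul(Mul(2, a), Add(Rational(19, 3), a))) = Add(2, Mul(2, a, Add(Rational(19, 3), a))))
Function('y')(E) = Add(-48, Mul(3, E)) (Function('y')(E) = Mul(-3, Add(Pow(-4, 2), Mul(-1, E))) = Mul(-3, Add(16, Mul(-1, E))) = Add(-48, Mul(3, E)))
Add(Add(Add(70709, Function('y')(268)), Function('M')(359)), Mul(-1, Add(-182052, 20607))) = Add(Add(Add(70709, Add(-48, Mul(3, 268))), Add(2, Mul(2, Pow(359, 2)), Mul(Rational(38, 3), 359))), Mul(-1, Add(-182052, 20607))) = Add(Add(Add(70709, Add(-48, 804)), Add(2, Mul(2, 128881), Rational(13642, 3))), Mul(-1, -161445)) = Add(Add(Add(70709, 756), Add(2, 257762, Rational(13642, 3))), 161445) = Add(Add(71465, Rational(786934, 3)), 161445) = Add(Rational(1001329, 3), 161445) = Rational(1485664, 3)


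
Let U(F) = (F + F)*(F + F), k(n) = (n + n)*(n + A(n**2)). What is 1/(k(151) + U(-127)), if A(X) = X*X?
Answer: 1/157005561620 ≈ 6.3692e-12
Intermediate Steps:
A(X) = X**2
k(n) = 2*n*(n + n**4) (k(n) = (n + n)*(n + (n**2)**2) = (2*n)*(n + n**4) = 2*n*(n + n**4))
U(F) = 4*F**2 (U(F) = (2*F)*(2*F) = 4*F**2)
1/(k(151) + U(-127)) = 1/(2*151**2*(1 + 151**3) + 4*(-127)**2) = 1/(2*22801*(1 + 3442951) + 4*16129) = 1/(2*22801*3442952 + 64516) = 1/(157005497104 + 64516) = 1/157005561620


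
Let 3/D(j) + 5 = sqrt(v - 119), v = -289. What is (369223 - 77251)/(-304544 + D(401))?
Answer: -38501637272124/40159480892617 + 1751832*I*sqrt(102)/40159480892617 ≈ -0.95872 + 4.4056e-7*I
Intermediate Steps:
D(j) = 3/(-5 + 2*I*sqrt(102)) (D(j) = 3/(-5 + sqrt(-289 - 119)) = 3/(-5 + sqrt(-408)) = 3/(-5 + 2*I*sqrt(102)))
(369223 - 77251)/(-304544 + D(401)) = (369223 - 77251)/(-304544 + (-15/433 - 6*I*sqrt(102)/433)) = 291972/(-131867567/433 - 6*I*sqrt(102)/433)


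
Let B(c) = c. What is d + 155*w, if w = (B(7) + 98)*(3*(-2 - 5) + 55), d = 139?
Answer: 553489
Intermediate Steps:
w = 3570 (w = (7 + 98)*(3*(-2 - 5) + 55) = 105*(3*(-7) + 55) = 105*(-21 + 55) = 105*34 = 3570)
d + 155*w = 139 + 155*3570 = 139 + 553350 = 553489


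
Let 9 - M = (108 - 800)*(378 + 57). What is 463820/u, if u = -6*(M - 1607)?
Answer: -115955/449133 ≈ -0.25818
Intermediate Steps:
M = 301029 (M = 9 - (108 - 800)*(378 + 57) = 9 - (-692)*435 = 9 - 1*(-301020) = 9 + 301020 = 301029)
u = -1796532 (u = -6*(301029 - 1607) = -6*299422 = -1796532)
463820/u = 463820/(-1796532) = 463820*(-1/1796532) = -115955/449133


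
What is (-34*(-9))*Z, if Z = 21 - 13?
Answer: 2448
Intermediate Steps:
Z = 8
(-34*(-9))*Z = -34*(-9)*8 = 306*8 = 2448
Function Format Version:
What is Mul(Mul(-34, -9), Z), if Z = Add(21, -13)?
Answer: 2448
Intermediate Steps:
Z = 8
Mul(Mul(-34, -9), Z) = Mul(Mul(-34, -9), 8) = Mul(306, 8) = 2448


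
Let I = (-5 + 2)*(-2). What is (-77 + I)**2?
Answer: 5041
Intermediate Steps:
I = 6 (I = -3*(-2) = 6)
(-77 + I)**2 = (-77 + 6)**2 = (-71)**2 = 5041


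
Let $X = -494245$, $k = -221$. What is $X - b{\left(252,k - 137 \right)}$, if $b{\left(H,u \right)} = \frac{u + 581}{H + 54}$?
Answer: $- \frac{151239193}{306} \approx -4.9425 \cdot 10^{5}$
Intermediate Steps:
$b{\left(H,u \right)} = \frac{581 + u}{54 + H}$
$X - b{\left(252,k - 137 \right)} = -494245 - \frac{581 - 358}{54 + 252} = -494245 - \frac{581 - 358}{306} = -494245 - \frac{1}{306} \cdot 223 = -494245 - \frac{223}{306} = - \frac{151239193}{306}$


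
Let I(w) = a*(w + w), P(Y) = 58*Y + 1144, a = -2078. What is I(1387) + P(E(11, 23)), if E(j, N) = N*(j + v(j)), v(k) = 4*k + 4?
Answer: -5684522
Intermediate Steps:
v(k) = 4 + 4*k
E(j, N) = N*(4 + 5*j) (E(j, N) = N*(j + (4 + 4*j)) = N*(4 + 5*j))
P(Y) = 1144 + 58*Y
I(w) = -4156*w (I(w) = -2078*(w + w) = -4156*w)
I(1387) + P(E(11, 23)) = -4156*1387 + (1144 + 58*(23*(4 + 5*11))) = -5764372 + (1144 + 58*(23*(4 + 55))) = -5764372 + (1144 + 58*(23*59)) = -5764372 + (1144 + 58*1357) = -5764372 + (1144 + 78706) = -5764372 + 79850 = -5684522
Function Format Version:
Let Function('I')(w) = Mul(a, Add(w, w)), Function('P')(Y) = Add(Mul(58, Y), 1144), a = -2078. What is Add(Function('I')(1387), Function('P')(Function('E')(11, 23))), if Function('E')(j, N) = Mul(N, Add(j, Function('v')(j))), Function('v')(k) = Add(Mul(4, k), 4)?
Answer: -5684522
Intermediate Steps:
Function('v')(k) = Add(4, Mul(4, k))
Function('E')(j, N) = Mul(N, Add(4, Mul(5, j))) (Function('E')(j, N) = Mul(N, Add(j, Add(4, Mul(4, j)))) = Mul(N, Add(4, Mul(5, j))))
Function('P')(Y) = Add(1144, Mul(58, Y))
Function('I')(w) = Mul(-4156, w) (Function('I')(w) = Mul(-2078, Add(w, w)) = Mul(-2078, Mul(2, w)) = Mul(-4156, w))
Add(Function('I')(1387), Function('P')(Function('E')(11, 23))) = Add(Mul(-4156, 1387), Add(1144, Mul(58, Mul(23, Add(4, Mul(5, 11)))))) = Add(-5764372, Add(1144, Mul(58, Mul(23, Add(4, 55))))) = Add(-5764372, Add(1144, Mul(58, Mul(23, 59)))) = Add(-5764372, Add(1144, Mul(58, 1357))) = Add(-5764372, Add(1144, 78706)) = Add(-5764372, 79850) = -5684522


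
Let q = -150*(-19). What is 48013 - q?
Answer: 45163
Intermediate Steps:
q = 2850
48013 - q = 48013 - 1*2850 = 48013 - 2850 = 45163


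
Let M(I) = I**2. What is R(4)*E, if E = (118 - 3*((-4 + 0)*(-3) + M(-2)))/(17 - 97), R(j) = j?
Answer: -7/2 ≈ -3.5000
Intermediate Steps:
E = -7/8 (E = (118 - 3*((-4 + 0)*(-3) + (-2)**2))/(17 - 97) = (118 - 3*(-4*(-3) + 4))/(-80) = (118 - 3*(12 + 4))*(-1/80) = (118 - 3*16)*(-1/80) = (118 - 48)*(-1/80) = 70*(-1/80) = -7/8 ≈ -0.87500)
R(4)*E = 4*(-7/8) = -7/2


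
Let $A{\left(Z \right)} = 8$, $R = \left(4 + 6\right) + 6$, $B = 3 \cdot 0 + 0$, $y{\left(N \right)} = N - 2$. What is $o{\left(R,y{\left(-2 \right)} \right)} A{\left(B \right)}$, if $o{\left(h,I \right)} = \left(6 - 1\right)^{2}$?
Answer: $200$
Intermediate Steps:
$y{\left(N \right)} = -2 + N$ ($y{\left(N \right)} = N - 2 = -2 + N$)
$B = 0$ ($B = 0 + 0 = 0$)
$R = 16$ ($R = 10 + 6 = 16$)
$o{\left(h,I \right)} = 25$ ($o{\left(h,I \right)} = 5^{2} = 25$)
$o{\left(R,y{\left(-2 \right)} \right)} A{\left(B \right)} = 25 \cdot 8 = 200$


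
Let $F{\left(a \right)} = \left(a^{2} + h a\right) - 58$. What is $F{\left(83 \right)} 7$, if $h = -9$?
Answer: $42588$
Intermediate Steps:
$F{\left(a \right)} = -58 + a^{2} - 9 a$ ($F{\left(a \right)} = \left(a^{2} - 9 a\right) - 58 = -58 + a^{2} - 9 a$)
$F{\left(83 \right)} 7 = \left(-58 + 83^{2} - 747\right) 7 = \left(-58 + 6889 - 747\right) 7 = 6084 \cdot 7 = 42588$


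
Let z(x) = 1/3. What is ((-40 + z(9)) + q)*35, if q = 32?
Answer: -805/3 ≈ -268.33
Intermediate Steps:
z(x) = ⅓
((-40 + z(9)) + q)*35 = ((-40 + ⅓) + 32)*35 = (-119/3 + 32)*35 = -23/3*35 = -805/3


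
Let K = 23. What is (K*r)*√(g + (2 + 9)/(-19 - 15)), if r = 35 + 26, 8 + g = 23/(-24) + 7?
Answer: 9821*I*√1938/204 ≈ 2119.3*I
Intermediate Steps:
g = -47/24 (g = -8 + (23/(-24) + 7) = -8 + (23*(-1/24) + 7) = -8 + (-23/24 + 7) = -8 + 145/24 = -47/24 ≈ -1.9583)
r = 61
(K*r)*√(g + (2 + 9)/(-19 - 15)) = (23*61)*√(-47/24 + (2 + 9)/(-19 - 15)) = 1403*√(-47/24 + 11/(-34)) = 1403*√(-47/24 + 11*(-1/34)) = 1403*√(-47/24 - 11/34) = 1403*√(-931/408) = 1403*(7*I*√1938/204) = 9821*I*√1938/204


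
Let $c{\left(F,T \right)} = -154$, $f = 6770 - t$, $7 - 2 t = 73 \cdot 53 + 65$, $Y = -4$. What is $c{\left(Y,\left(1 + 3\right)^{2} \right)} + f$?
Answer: $\frac{17159}{2} \approx 8579.5$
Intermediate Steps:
$t = - \frac{3927}{2}$ ($t = \frac{7}{2} - \frac{73 \cdot 53 + 65}{2} = \frac{7}{2} - \frac{3869 + 65}{2} = \frac{7}{2} - 1967 = - \frac{3927}{2} \approx -1963.5$)
$f = \frac{17467}{2}$ ($f = 6770 - - \frac{3927}{2} = 6770 + \frac{3927}{2} = \frac{17467}{2} \approx 8733.5$)
$c{\left(Y,\left(1 + 3\right)^{2} \right)} + f = -154 + \frac{17467}{2} = \frac{17159}{2}$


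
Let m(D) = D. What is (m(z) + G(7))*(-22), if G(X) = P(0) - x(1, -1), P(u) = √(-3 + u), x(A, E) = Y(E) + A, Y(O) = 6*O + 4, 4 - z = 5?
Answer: -22*I*√3 ≈ -38.105*I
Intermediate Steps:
z = -1 (z = 4 - 1*5 = 4 - 5 = -1)
Y(O) = 4 + 6*O
x(A, E) = 4 + A + 6*E (x(A, E) = (4 + 6*E) + A = 4 + A + 6*E)
G(X) = 1 + I*√3 (G(X) = √(-3 + 0) - (4 + 1 + 6*(-1)) = √(-3) - (4 + 1 - 6) = I*√3 - 1*(-1) = I*√3 + 1 = 1 + I*√3)
(m(z) + G(7))*(-22) = (-1 + (1 + I*√3))*(-22) = (I*√3)*(-22) = -22*I*√3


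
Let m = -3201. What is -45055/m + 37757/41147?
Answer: 1974738242/131711547 ≈ 14.993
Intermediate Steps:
-45055/m + 37757/41147 = -45055/(-3201) + 37757/41147 = -45055*(-1/3201) + 37757*(1/41147) = 45055/3201 + 37757/41147 = 1974738242/131711547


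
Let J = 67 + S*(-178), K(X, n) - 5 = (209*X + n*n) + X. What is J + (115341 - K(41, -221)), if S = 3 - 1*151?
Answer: 84296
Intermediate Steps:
K(X, n) = 5 + n² + 210*X (K(X, n) = 5 + ((209*X + n*n) + X) = 5 + ((209*X + n²) + X) = 5 + ((n² + 209*X) + X) = 5 + (n² + 210*X) = 5 + n² + 210*X)
S = -148 (S = 3 - 151 = -148)
J = 26411 (J = 67 - 148*(-178) = 67 + 26344 = 26411)
J + (115341 - K(41, -221)) = 26411 + (115341 - (5 + (-221)² + 210*41)) = 26411 + (115341 - (5 + 48841 + 8610)) = 26411 + (115341 - 1*57456) = 26411 + (115341 - 57456) = 26411 + 57885 = 84296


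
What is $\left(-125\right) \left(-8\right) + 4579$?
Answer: $5579$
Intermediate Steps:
$\left(-125\right) \left(-8\right) + 4579 = 1000 + 4579 = 5579$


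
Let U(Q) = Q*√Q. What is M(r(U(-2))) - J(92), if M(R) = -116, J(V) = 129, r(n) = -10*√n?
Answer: -245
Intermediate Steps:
U(Q) = Q^(3/2)
M(r(U(-2))) - J(92) = -116 - 1*129 = -116 - 129 = -245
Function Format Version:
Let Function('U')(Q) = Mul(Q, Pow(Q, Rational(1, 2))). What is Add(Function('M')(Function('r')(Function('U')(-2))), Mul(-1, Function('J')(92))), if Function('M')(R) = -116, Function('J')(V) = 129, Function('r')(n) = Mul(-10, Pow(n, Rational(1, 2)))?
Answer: -245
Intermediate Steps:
Function('U')(Q) = Pow(Q, Rational(3, 2))
Add(Function('M')(Function('r')(Function('U')(-2))), Mul(-1, Function('J')(92))) = Add(-116, Mul(-1, 129)) = Add(-116, -129) = -245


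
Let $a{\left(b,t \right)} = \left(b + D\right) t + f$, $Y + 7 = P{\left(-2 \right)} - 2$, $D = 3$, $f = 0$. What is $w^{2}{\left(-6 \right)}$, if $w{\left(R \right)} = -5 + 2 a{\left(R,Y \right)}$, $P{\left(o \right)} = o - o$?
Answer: $2401$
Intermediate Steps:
$P{\left(o \right)} = 0$
$Y = -9$ ($Y = -7 + \left(0 - 2\right) = -7 - 2 = -9$)
$a{\left(b,t \right)} = t \left(3 + b\right)$ ($a{\left(b,t \right)} = \left(b + 3\right) t + 0 = \left(3 + b\right) t + 0 = t \left(3 + b\right) + 0 = t \left(3 + b\right)$)
$w{\left(R \right)} = -59 - 18 R$ ($w{\left(R \right)} = -5 + 2 \left(- 9 \left(3 + R\right)\right) = -5 + 2 \left(-27 - 9 R\right) = -5 - \left(54 + 18 R\right) = -59 - 18 R$)
$w^{2}{\left(-6 \right)} = \left(-59 - -108\right)^{2} = \left(-59 + 108\right)^{2} = 49^{2} = 2401$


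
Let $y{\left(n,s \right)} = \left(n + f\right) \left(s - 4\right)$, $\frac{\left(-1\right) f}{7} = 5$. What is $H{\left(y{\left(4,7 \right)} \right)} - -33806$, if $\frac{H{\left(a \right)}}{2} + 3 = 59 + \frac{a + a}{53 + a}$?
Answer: $\frac{339273}{10} \approx 33927.0$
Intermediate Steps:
$f = -35$ ($f = \left(-7\right) 5 = -35$)
$y{\left(n,s \right)} = \left(-35 + n\right) \left(-4 + s\right)$ ($y{\left(n,s \right)} = \left(n - 35\right) \left(s - 4\right) = \left(-35 + n\right) \left(-4 + s\right)$)
$H{\left(a \right)} = 112 + \frac{4 a}{53 + a}$ ($H{\left(a \right)} = -6 + 2 \left(59 + \frac{a + a}{53 + a}\right) = -6 + 2 \left(59 + \frac{2 a}{53 + a}\right) = -6 + \left(118 + \frac{4 a}{53 + a}\right) = 112 + \frac{4 a}{53 + a}$)
$H{\left(y{\left(4,7 \right)} \right)} - -33806 = \frac{4 \left(1484 + 29 \left(140 - 245 - 16 + 4 \cdot 7\right)\right)}{53 + \left(140 - 245 - 16 + 4 \cdot 7\right)} - -33806 = \frac{4 \left(1484 + 29 \left(140 - 245 - 16 + 28\right)\right)}{53 + \left(140 - 245 - 16 + 28\right)} + 33806 = \frac{4 \left(1484 + 29 \left(-93\right)\right)}{53 - 93} + 33806 = \frac{4 \left(1484 - 2697\right)}{-40} + 33806 = 4 \left(- \frac{1}{40}\right) \left(-1213\right) + 33806 = \frac{1213}{10} + 33806 = \frac{339273}{10}$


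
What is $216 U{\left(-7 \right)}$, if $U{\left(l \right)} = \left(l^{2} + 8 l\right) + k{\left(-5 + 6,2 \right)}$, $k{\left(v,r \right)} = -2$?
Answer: $-1944$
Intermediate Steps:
$U{\left(l \right)} = -2 + l^{2} + 8 l$ ($U{\left(l \right)} = \left(l^{2} + 8 l\right) - 2 = -2 + l^{2} + 8 l$)
$216 U{\left(-7 \right)} = 216 \left(-2 + \left(-7\right)^{2} + 8 \left(-7\right)\right) = 216 \left(-2 + 49 - 56\right) = 216 \left(-9\right) = -1944$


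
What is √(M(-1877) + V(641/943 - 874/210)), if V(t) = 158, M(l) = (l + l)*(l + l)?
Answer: √14092674 ≈ 3754.0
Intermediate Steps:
M(l) = 4*l² (M(l) = (2*l)*(2*l) = 4*l²)
√(M(-1877) + V(641/943 - 874/210)) = √(4*(-1877)² + 158) = √(4*3523129 + 158) = √(14092516 + 158) = √14092674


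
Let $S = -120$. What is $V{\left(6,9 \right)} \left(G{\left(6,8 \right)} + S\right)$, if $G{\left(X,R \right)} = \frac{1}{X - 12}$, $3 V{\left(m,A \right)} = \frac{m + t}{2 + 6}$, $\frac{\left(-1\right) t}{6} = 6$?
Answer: $\frac{3605}{24} \approx 150.21$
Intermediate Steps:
$t = -36$ ($t = \left(-6\right) 6 = -36$)
$V{\left(m,A \right)} = - \frac{3}{2} + \frac{m}{24}$ ($V{\left(m,A \right)} = \frac{\left(m - 36\right) \frac{1}{2 + 6}}{3} = \frac{\left(-36 + m\right) \frac{1}{8}}{3} = \frac{- \frac{9}{2} + \frac{m}{8}}{3} = - \frac{3}{2} + \frac{m}{24}$)
$G{\left(X,R \right)} = \frac{1}{-12 + X}$
$V{\left(6,9 \right)} \left(G{\left(6,8 \right)} + S\right) = \left(- \frac{3}{2} + \frac{1}{24} \cdot 6\right) \left(\frac{1}{-12 + 6} - 120\right) = \left(- \frac{3}{2} + \frac{1}{4}\right) \left(\frac{1}{-6} - 120\right) = - \frac{5 \left(- \frac{1}{6} - 120\right)}{4} = \left(- \frac{5}{4}\right) \left(- \frac{721}{6}\right) = \frac{3605}{24}$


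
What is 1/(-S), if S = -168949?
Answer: 1/168949 ≈ 5.9189e-6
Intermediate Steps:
1/(-S) = 1/(-1*(-168949)) = 1/168949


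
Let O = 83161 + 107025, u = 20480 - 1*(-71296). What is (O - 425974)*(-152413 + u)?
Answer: 14297476956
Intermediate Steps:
u = 91776 (u = 20480 + 71296 = 91776)
O = 190186
(O - 425974)*(-152413 + u) = (190186 - 425974)*(-152413 + 91776) = -235788*(-60637) = 14297476956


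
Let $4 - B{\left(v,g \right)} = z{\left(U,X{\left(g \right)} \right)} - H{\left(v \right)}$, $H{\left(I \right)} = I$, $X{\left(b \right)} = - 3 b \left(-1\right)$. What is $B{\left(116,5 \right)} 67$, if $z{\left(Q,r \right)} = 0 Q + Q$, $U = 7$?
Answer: $7571$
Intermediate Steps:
$X{\left(b \right)} = 3 b$
$z{\left(Q,r \right)} = Q$ ($z{\left(Q,r \right)} = 0 + Q = Q$)
$B{\left(v,g \right)} = -3 + v$ ($B{\left(v,g \right)} = 4 - \left(7 - v\right) = 4 + \left(-7 + v\right) = -3 + v$)
$B{\left(116,5 \right)} 67 = \left(-3 + 116\right) 67 = 113 \cdot 67 = 7571$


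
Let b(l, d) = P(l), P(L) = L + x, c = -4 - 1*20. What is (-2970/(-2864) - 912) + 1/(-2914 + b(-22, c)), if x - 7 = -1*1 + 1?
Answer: -3820879003/4194328 ≈ -910.96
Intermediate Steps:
x = 7 (x = 7 + (-1*1 + 1) = 7 + (-1 + 1) = 7 + 0 = 7)
c = -24 (c = -4 - 20 = -24)
P(L) = 7 + L (P(L) = L + 7 = 7 + L)
b(l, d) = 7 + l
(-2970/(-2864) - 912) + 1/(-2914 + b(-22, c)) = (-2970/(-2864) - 912) + 1/(-2914 + (7 - 22)) = (-2970*(-1/2864) - 912) + 1/(-2914 - 15) = (1485/1432 - 912) + 1/(-2929) = -1304499/1432 - 1/2929 = -3820879003/4194328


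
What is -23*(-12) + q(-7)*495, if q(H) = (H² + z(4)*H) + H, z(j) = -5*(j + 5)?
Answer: 176991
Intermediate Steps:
z(j) = -25 - 5*j (z(j) = -5*(5 + j) = -25 - 5*j)
q(H) = H² - 44*H (q(H) = (H² + (-25 - 5*4)*H) + H = (H² + (-25 - 20)*H) + H = (H² - 45*H) + H = H² - 44*H)
-23*(-12) + q(-7)*495 = -23*(-12) - 7*(-44 - 7)*495 = 276 - 7*(-51)*495 = 276 + 357*495 = 276 + 176715 = 176991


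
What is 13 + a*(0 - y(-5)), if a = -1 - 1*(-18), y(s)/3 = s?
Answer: 268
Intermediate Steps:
y(s) = 3*s
a = 17 (a = -1 + 18 = 17)
13 + a*(0 - y(-5)) = 13 + 17*(0 - 3*(-5)) = 13 + 17*(0 - 1*(-15)) = 13 + 17*(0 + 15) = 13 + 17*15 = 13 + 255 = 268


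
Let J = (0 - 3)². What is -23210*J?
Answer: -208890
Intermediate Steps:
J = 9 (J = (-3)² = 9)
-23210*J = -23210*9 = -208890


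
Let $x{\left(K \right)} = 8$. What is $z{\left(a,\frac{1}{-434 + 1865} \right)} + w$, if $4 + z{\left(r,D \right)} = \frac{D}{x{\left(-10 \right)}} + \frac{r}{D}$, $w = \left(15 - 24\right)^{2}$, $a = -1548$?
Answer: $- \frac{25358590727}{11448} \approx -2.2151 \cdot 10^{6}$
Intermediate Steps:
$w = 81$ ($w = \left(-9\right)^{2} = 81$)
$z{\left(r,D \right)} = -4 + \frac{D}{8} + \frac{r}{D}$ ($z{\left(r,D \right)} = -4 + \left(\frac{D}{8} + \frac{r}{D}\right) = -4 + \frac{D}{8} + \frac{r}{D}$)
$z{\left(a,\frac{1}{-434 + 1865} \right)} + w = \left(-4 + \frac{1}{8 \left(-434 + 1865\right)} - \frac{1548}{\frac{1}{-434 + 1865}}\right) + 81 = \left(-4 + \frac{1}{8 \cdot 1431} - \frac{1548}{\frac{1}{1431}}\right) + 81 = \left(-4 + \frac{1}{8} \cdot \frac{1}{1431} - 1548 \frac{1}{\frac{1}{1431}}\right) + 81 = \left(-4 + \frac{1}{11448} - 2215188\right) + 81 = - \frac{25359518015}{11448} + 81 = - \frac{25358590727}{11448}$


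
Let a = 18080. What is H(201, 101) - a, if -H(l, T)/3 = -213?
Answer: -17441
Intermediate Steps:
H(l, T) = 639 (H(l, T) = -3*(-213) = 639)
H(201, 101) - a = 639 - 1*18080 = 639 - 18080 = -17441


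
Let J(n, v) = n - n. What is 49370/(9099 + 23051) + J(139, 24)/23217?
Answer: 4937/3215 ≈ 1.5356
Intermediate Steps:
J(n, v) = 0
49370/(9099 + 23051) + J(139, 24)/23217 = 49370/(9099 + 23051) + 0/23217 = 49370/32150 + 0*(1/23217) = 49370*(1/32150) + 0 = 4937/3215 + 0 = 4937/3215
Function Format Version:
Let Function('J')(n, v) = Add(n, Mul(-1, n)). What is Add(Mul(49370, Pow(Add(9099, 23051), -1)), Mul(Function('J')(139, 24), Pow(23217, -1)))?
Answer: Rational(4937, 3215) ≈ 1.5356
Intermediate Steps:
Function('J')(n, v) = 0
Add(Mul(49370, Pow(Add(9099, 23051), -1)), Mul(Function('J')(139, 24), Pow(23217, -1))) = Add(Mul(49370, Pow(Add(9099, 23051), -1)), Mul(0, Pow(23217, -1))) = Add(Mul(49370, Pow(32150, -1)), Mul(0, Rational(1, 23217))) = Add(Mul(49370, Rational(1, 32150)), 0) = Add(Rational(4937, 3215), 0) = Rational(4937, 3215)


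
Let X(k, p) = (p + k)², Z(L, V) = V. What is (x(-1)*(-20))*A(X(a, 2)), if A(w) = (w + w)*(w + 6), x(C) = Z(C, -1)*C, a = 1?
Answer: -5400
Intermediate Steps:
X(k, p) = (k + p)²
x(C) = -C
A(w) = 2*w*(6 + w) (A(w) = (2*w)*(6 + w) = 2*w*(6 + w))
(x(-1)*(-20))*A(X(a, 2)) = (-1*(-1)*(-20))*(2*(1 + 2)²*(6 + (1 + 2)²)) = (1*(-20))*(2*3²*(6 + 3²)) = -40*9*(6 + 9) = -40*9*15 = -20*270 = -5400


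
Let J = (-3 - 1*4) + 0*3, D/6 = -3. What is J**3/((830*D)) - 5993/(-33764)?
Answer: 12639559/63054270 ≈ 0.20046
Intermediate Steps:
D = -18 (D = 6*(-3) = -18)
J = -7 (J = (-3 - 4) + 0 = -7 + 0 = -7)
J**3/((830*D)) - 5993/(-33764) = (-7)**3/((830*(-18))) - 5993/(-33764) = -343/(-14940) - 5993*(-1/33764) = -343*(-1/14940) + 5993/33764 = 343/14940 + 5993/33764 = 12639559/63054270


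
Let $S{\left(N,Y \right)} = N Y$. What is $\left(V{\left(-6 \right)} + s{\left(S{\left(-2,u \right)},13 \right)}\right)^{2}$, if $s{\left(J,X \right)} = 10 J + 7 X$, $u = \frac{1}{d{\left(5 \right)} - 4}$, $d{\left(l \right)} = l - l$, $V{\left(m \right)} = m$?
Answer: $8100$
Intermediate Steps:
$d{\left(l \right)} = 0$
$u = - \frac{1}{4}$ ($u = \frac{1}{0 - 4} = \frac{1}{-4} = - \frac{1}{4} \approx -0.25$)
$s{\left(J,X \right)} = 7 X + 10 J$
$\left(V{\left(-6 \right)} + s{\left(S{\left(-2,u \right)},13 \right)}\right)^{2} = \left(-6 + \left(7 \cdot 13 + 10 \left(\left(-2\right) \left(- \frac{1}{4}\right)\right)\right)\right)^{2} = \left(-6 + \left(91 + 10 \cdot \frac{1}{2}\right)\right)^{2} = \left(-6 + \left(91 + 5\right)\right)^{2} = \left(-6 + 96\right)^{2} = 90^{2} = 8100$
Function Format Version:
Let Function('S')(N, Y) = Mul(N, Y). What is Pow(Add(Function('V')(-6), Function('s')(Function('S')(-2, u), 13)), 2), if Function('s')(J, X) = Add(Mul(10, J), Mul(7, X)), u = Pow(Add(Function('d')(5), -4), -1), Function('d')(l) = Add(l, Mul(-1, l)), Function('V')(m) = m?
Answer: 8100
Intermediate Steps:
Function('d')(l) = 0
u = Rational(-1, 4) (u = Pow(Add(0, -4), -1) = Pow(-4, -1) = Rational(-1, 4) ≈ -0.25000)
Function('s')(J, X) = Add(Mul(7, X), Mul(10, J))
Pow(Add(Function('V')(-6), Function('s')(Function('S')(-2, u), 13)), 2) = Pow(Add(-6, Add(Mul(7, 13), Mul(10, Mul(-2, Rational(-1, 4))))), 2) = Pow(Add(-6, Add(91, Mul(10, Rational(1, 2)))), 2) = Pow(Add(-6, Add(91, 5)), 2) = Pow(Add(-6, 96), 2) = Pow(90, 2) = 8100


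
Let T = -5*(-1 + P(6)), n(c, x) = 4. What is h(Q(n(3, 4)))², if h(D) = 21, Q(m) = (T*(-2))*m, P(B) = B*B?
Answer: 441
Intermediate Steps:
P(B) = B²
T = -175 (T = -5*(-1 + 6²) = -5*(-1 + 36) = -5*35 = -175)
Q(m) = 350*m (Q(m) = (-175*(-2))*m = 350*m)
h(Q(n(3, 4)))² = 21² = 441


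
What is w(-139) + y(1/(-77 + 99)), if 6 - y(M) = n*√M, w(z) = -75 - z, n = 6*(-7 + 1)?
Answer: 70 + 18*√22/11 ≈ 77.675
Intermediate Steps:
n = -36 (n = 6*(-6) = -36)
y(M) = 6 + 36*√M (y(M) = 6 - (-36)*√M = 6 + 36*√M)
w(-139) + y(1/(-77 + 99)) = (-75 - 1*(-139)) + (6 + 36*√(1/(-77 + 99))) = (-75 + 139) + (6 + 36*√(1/22)) = 64 + (6 + 36*√(1/22)) = 64 + (6 + 36*(√22/22)) = 64 + (6 + 18*√22/11) = 70 + 18*√22/11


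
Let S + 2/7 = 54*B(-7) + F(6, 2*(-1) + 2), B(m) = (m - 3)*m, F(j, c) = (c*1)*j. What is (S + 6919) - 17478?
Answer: -47455/7 ≈ -6779.3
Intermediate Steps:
F(j, c) = c*j
B(m) = m*(-3 + m) (B(m) = (-3 + m)*m = m*(-3 + m))
S = 26458/7 (S = -2/7 + (54*(-7*(-3 - 7)) + (2*(-1) + 2)*6) = -2/7 + (54*(-7*(-10)) + (-2 + 2)*6) = -2/7 + (54*70 + 0*6) = -2/7 + (3780 + 0) = -2/7 + 3780 = 26458/7 ≈ 3779.7)
(S + 6919) - 17478 = (26458/7 + 6919) - 17478 = 74891/7 - 17478 = -47455/7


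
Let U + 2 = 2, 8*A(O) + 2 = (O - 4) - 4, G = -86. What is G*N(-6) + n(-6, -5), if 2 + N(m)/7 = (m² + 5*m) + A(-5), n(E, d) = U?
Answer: -5117/4 ≈ -1279.3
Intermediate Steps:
A(O) = -5/4 + O/8 (A(O) = -¼ + ((O - 4) - 4)/8 = -¼ + ((-4 + O) - 4)/8 = -¼ + (-8 + O)/8 = -¼ + (-1 + O/8) = -5/4 + O/8)
U = 0 (U = -2 + 2 = 0)
n(E, d) = 0
N(m) = -217/8 + 7*m² + 35*m (N(m) = -14 + 7*((m² + 5*m) + (-5/4 + (⅛)*(-5))) = -14 + 7*((m² + 5*m) + (-5/4 - 5/8)) = -14 + 7*((m² + 5*m) - 15/8) = -14 + 7*(-15/8 + m² + 5*m) = -14 + (-105/8 + 7*m² + 35*m) = -217/8 + 7*m² + 35*m)
G*N(-6) + n(-6, -5) = -86*(-217/8 + 7*(-6)² + 35*(-6)) + 0 = -86*(-217/8 + 7*36 - 210) + 0 = -86*(-217/8 + 252 - 210) + 0 = -86*119/8 + 0 = -5117/4 + 0 = -5117/4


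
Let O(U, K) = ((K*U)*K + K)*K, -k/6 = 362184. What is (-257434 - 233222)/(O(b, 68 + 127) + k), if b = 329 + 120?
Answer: -40888/277261983 ≈ -0.00014747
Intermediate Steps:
b = 449
k = -2173104 (k = -6*362184 = -2173104)
O(U, K) = K*(K + U*K²) (O(U, K) = (U*K² + K)*K = (K + U*K²)*K = K*(K + U*K²))
(-257434 - 233222)/(O(b, 68 + 127) + k) = (-257434 - 233222)/((68 + 127)²*(1 + (68 + 127)*449) - 2173104) = -490656/(195²*(1 + 195*449) - 2173104) = -490656/(38025*(1 + 87555) - 2173104) = -490656/(38025*87556 - 2173104) = -490656/(3329316900 - 2173104) = -490656/3327143796 = -490656*1/3327143796 = -40888/277261983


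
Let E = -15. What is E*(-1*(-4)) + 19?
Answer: -41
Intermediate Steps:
E*(-1*(-4)) + 19 = -(-15)*(-4) + 19 = -15*4 + 19 = -60 + 19 = -41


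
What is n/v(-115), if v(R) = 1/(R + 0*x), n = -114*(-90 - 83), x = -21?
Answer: -2268030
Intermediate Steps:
n = 19722 (n = -114*(-173) = 19722)
v(R) = 1/R (v(R) = 1/(R + 0*(-21)) = 1/(R + 0) = 1/R)
n/v(-115) = 19722/(1/(-115)) = 19722/(-1/115) = 19722*(-115) = -2268030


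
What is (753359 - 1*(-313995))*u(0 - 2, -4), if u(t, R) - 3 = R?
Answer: -1067354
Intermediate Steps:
u(t, R) = 3 + R
(753359 - 1*(-313995))*u(0 - 2, -4) = (753359 - 1*(-313995))*(3 - 4) = (753359 + 313995)*(-1) = 1067354*(-1) = -1067354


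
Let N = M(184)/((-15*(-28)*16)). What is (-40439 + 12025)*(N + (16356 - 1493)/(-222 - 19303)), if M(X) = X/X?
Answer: 283741735169/13120800 ≈ 21625.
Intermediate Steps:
M(X) = 1
N = 1/6720 (N = 1/(-15*(-28)*16) = 1/(420*16) = 1/6720 ≈ 0.00014881)
(-40439 + 12025)*(N + (16356 - 1493)/(-222 - 19303)) = (-40439 + 12025)*(1/6720 + (16356 - 1493)/(-222 - 19303)) = -28414*(1/6720 + 14863/(-19525)) = -28414*(1/6720 + 14863*(-1/19525)) = -28414*(1/6720 - 14863/19525) = -28414*(-19971967/26241600) = 283741735169/13120800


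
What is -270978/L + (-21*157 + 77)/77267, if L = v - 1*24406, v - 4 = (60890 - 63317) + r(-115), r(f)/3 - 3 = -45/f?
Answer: 159859970546/15886945137 ≈ 10.062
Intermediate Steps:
r(f) = 9 - 135/f (r(f) = 9 + 3*(-45/f) = 9 - 135/f)
v = -55495/23 (v = 4 + ((60890 - 63317) + (9 - 135/(-115))) = 4 + (-2427 + (9 - 135*(-1/115))) = 4 + (-2427 + (9 + 27/23)) = 4 + (-2427 + 234/23) = 4 - 55587/23 = -55495/23 ≈ -2412.8)
L = -616833/23 (L = -55495/23 - 1*24406 = -55495/23 - 24406 = -616833/23 ≈ -26819.)
-270978/L + (-21*157 + 77)/77267 = -270978/(-616833/23) + (-21*157 + 77)/77267 = -270978*(-23/616833) + (-3297 + 77)*(1/77267) = 2077498/205611 - 3220*1/77267 = 2077498/205611 - 3220/77267 = 159859970546/15886945137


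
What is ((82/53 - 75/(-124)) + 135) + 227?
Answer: 2393207/6572 ≈ 364.15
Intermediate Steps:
((82/53 - 75/(-124)) + 135) + 227 = ((82*(1/53) - 75*(-1/124)) + 135) + 227 = ((82/53 + 75/124) + 135) + 227 = (14143/6572 + 135) + 227 = 901363/6572 + 227 = 2393207/6572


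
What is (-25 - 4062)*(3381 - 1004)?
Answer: -9714799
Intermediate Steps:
(-25 - 4062)*(3381 - 1004) = -4087*2377 = -9714799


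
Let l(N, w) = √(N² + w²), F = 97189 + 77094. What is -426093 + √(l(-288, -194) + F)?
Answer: -426093 + √(174283 + 2*√30145) ≈ -4.2568e+5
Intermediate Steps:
F = 174283
-426093 + √(l(-288, -194) + F) = -426093 + √(√((-288)² + (-194)²) + 174283) = -426093 + √(√(82944 + 37636) + 174283) = -426093 + √(√120580 + 174283) = -426093 + √(2*√30145 + 174283) = -426093 + √(174283 + 2*√30145)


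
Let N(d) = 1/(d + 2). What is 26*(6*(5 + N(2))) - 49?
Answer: 770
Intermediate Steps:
N(d) = 1/(2 + d)
26*(6*(5 + N(2))) - 49 = 26*(6*(5 + 1/(2 + 2))) - 49 = 26*(6*(5 + 1/4)) - 49 = 26*(6*(5 + ¼)) - 49 = 26*(6*(21/4)) - 49 = 26*(63/2) - 49 = 819 - 49 = 770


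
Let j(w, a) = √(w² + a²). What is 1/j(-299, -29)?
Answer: √90242/90242 ≈ 0.0033289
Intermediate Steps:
j(w, a) = √(a² + w²)
1/j(-299, -29) = 1/(√((-29)² + (-299)²)) = 1/(√(841 + 89401)) = 1/(√90242) = √90242/90242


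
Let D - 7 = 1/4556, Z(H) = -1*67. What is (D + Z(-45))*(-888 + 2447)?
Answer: -426166681/4556 ≈ -93540.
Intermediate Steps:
Z(H) = -67
D = 31893/4556 (D = 7 + 1/4556 = 31893/4556 ≈ 7.0002)
(D + Z(-45))*(-888 + 2447) = (31893/4556 - 67)*(-888 + 2447) = -273359/4556*1559 = -426166681/4556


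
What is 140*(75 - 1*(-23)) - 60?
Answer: 13660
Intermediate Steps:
140*(75 - 1*(-23)) - 60 = 140*(75 + 23) - 60 = 140*98 - 60 = 13720 - 60 = 13660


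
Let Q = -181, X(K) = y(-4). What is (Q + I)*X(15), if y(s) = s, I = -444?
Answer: 2500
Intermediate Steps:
X(K) = -4
(Q + I)*X(15) = (-181 - 444)*(-4) = -625*(-4) = 2500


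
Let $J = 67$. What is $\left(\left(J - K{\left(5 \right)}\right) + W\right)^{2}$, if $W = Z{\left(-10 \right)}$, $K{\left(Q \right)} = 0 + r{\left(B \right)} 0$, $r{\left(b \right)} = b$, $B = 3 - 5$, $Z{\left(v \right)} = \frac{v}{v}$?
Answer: $4624$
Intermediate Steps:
$Z{\left(v \right)} = 1$
$B = -2$ ($B = 3 - 5 = -2$)
$K{\left(Q \right)} = 0$ ($K{\left(Q \right)} = 0 - 0 = 0 + 0 = 0$)
$W = 1$
$\left(\left(J - K{\left(5 \right)}\right) + W\right)^{2} = \left(\left(67 - 0\right) + 1\right)^{2} = \left(\left(67 + 0\right) + 1\right)^{2} = \left(67 + 1\right)^{2} = 68^{2} = 4624$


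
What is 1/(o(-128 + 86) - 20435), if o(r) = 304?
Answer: -1/20131 ≈ -4.9675e-5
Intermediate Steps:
1/(o(-128 + 86) - 20435) = 1/(304 - 20435) = 1/(-20131) = -1/20131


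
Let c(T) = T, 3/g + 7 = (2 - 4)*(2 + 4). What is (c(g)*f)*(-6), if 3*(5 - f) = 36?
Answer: -126/19 ≈ -6.6316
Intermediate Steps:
g = -3/19 (g = 3/(-7 + (2 - 4)*(2 + 4)) = 3/(-7 - 2*6) = 3/(-7 - 12) = 3/(-19) = 3*(-1/19) = -3/19 ≈ -0.15789)
f = -7 (f = 5 - 1/3*36 = 5 - 12 = -7)
(c(g)*f)*(-6) = -3/19*(-7)*(-6) = (21/19)*(-6) = -126/19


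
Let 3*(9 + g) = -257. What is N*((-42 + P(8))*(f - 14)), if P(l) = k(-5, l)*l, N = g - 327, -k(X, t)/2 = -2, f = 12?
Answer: -25300/3 ≈ -8433.3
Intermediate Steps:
g = -284/3 (g = -9 + (1/3)*(-257) = -9 - 257/3 = -284/3 ≈ -94.667)
k(X, t) = 4 (k(X, t) = -2*(-2) = 4)
N = -1265/3 (N = -284/3 - 327 = -1265/3 ≈ -421.67)
P(l) = 4*l
N*((-42 + P(8))*(f - 14)) = -1265*(-42 + 4*8)*(12 - 14)/3 = -1265*(-42 + 32)*(-2)/3 = -(-12650)*(-2)/3 = -1265/3*20 = -25300/3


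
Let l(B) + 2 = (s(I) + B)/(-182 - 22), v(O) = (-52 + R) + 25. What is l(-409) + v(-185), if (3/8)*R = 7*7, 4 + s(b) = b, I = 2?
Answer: 21151/204 ≈ 103.68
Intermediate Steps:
s(b) = -4 + b
R = 392/3 (R = 8*(7*7)/3 = (8/3)*49 = 392/3 ≈ 130.67)
v(O) = 311/3 (v(O) = (-52 + 392/3) + 25 = 236/3 + 25 = 311/3)
l(B) = -203/102 - B/204 (l(B) = -2 + ((-4 + 2) + B)/(-182 - 22) = -2 + (-2 + B)/(-204) = -2 + (-2 + B)*(-1/204) = -2 + (1/102 - B/204) = -203/102 - B/204)
l(-409) + v(-185) = (-203/102 - 1/204*(-409)) + 311/3 = (-203/102 + 409/204) + 311/3 = 1/68 + 311/3 = 21151/204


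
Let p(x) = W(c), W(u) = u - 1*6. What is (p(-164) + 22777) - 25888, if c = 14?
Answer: -3103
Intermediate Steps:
W(u) = -6 + u (W(u) = u - 6 = -6 + u)
p(x) = 8 (p(x) = -6 + 14 = 8)
(p(-164) + 22777) - 25888 = (8 + 22777) - 25888 = 22785 - 25888 = -3103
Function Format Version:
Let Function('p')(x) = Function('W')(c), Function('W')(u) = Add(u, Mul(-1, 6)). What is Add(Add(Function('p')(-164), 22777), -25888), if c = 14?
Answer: -3103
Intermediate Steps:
Function('W')(u) = Add(-6, u) (Function('W')(u) = Add(u, -6) = Add(-6, u))
Function('p')(x) = 8 (Function('p')(x) = Add(-6, 14) = 8)
Add(Add(Function('p')(-164), 22777), -25888) = Add(Add(8, 22777), -25888) = Add(22785, -25888) = -3103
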